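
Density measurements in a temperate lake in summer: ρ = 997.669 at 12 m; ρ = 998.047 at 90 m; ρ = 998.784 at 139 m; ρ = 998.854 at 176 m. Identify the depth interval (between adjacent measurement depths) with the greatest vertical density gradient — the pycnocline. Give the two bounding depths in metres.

Compute the density gradient over each adjacent pair:
  12–90 m: Δρ/Δz = 0.378/78 = 4.8 × 10⁻³ kg m⁻⁴
  90–139 m: Δρ/Δz = 0.737/49 = 0.015 kg m⁻⁴
  139–176 m: Δρ/Δz = 0.070/37 = 1.9 × 10⁻³ kg m⁻⁴
The largest gradient is in the 90–139 m interval — the pycnocline.

90–139 m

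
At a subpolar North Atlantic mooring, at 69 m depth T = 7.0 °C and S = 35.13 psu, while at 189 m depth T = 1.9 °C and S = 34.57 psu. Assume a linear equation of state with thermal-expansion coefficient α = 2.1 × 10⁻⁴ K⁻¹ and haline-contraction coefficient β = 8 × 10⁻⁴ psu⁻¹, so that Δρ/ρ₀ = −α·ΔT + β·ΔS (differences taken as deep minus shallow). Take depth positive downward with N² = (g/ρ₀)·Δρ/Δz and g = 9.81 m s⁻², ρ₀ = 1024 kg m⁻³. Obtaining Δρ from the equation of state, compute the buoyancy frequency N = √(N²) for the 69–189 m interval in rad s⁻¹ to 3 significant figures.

7.14 × 10⁻³ rad s⁻¹

ΔT = -5.1 K, ΔS = -0.56 psu (deep − shallow).
Δρ/ρ₀ = −αΔT + βΔS = 1.071 × 10⁻³ − 4.48 × 10⁻⁴ = 6.23 × 10⁻⁴, so Δρ ≈ 0.6380 kg m⁻³.
N² = (g/ρ₀)·Δρ/Δz = g·(Δρ/ρ₀)/Δz = 9.81 × 6.23 × 10⁻⁴ / 120 = 5.0930 × 10⁻⁵ s⁻².
N = √(5.0930 × 10⁻⁵) = 7.1365 × 10⁻³ rad s⁻¹ ≈ 7.14 × 10⁻³ rad s⁻¹.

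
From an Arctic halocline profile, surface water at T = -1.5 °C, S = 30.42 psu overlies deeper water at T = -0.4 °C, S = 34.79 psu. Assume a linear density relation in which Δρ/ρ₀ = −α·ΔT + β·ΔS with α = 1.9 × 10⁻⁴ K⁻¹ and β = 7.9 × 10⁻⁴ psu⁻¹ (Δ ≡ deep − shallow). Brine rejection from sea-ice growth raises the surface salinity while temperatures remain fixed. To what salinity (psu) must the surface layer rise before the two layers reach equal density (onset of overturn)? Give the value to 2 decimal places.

34.53 psu

Neutral buoyancy requires −α(T_deep − T_surf) + β(S_deep − S_surf′) = 0.
S_surf′ = S_deep − (α/β)·ΔT = 34.79 − (1.9 × 10⁻⁴/7.9 × 10⁻⁴)·(+1.1) = 34.5254 psu.
Increase required: 34.5254 − 30.42 = 4.1054 psu.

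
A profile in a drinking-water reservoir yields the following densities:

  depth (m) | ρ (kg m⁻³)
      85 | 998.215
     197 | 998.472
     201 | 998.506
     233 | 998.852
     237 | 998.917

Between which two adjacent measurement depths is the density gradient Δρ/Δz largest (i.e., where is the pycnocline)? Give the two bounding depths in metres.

Compute the density gradient over each adjacent pair:
  85–197 m: Δρ/Δz = 0.257/112 = 2.3 × 10⁻³ kg m⁻⁴
  197–201 m: Δρ/Δz = 0.034/4 = 8.5 × 10⁻³ kg m⁻⁴
  201–233 m: Δρ/Δz = 0.346/32 = 0.011 kg m⁻⁴
  233–237 m: Δρ/Δz = 0.065/4 = 0.016 kg m⁻⁴
The largest gradient is in the 233–237 m interval — the pycnocline.

233–237 m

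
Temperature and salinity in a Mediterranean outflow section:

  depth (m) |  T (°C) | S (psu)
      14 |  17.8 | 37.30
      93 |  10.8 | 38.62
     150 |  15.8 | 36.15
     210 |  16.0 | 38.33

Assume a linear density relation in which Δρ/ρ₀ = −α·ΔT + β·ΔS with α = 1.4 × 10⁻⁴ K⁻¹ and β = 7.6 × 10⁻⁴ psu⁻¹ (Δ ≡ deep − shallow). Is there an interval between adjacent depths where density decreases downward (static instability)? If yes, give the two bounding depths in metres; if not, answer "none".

93–150 m

Evaluate Δρ/ρ₀ = −αΔT + βΔS across each adjacent pair:
  14–93 m: −αΔT+βΔS = −(1.4 × 10⁻⁴)(-7.0)+(7.6 × 10⁻⁴)(+1.32) = 2.0 × 10⁻³ → stable
  93–150 m: −αΔT+βΔS = −(1.4 × 10⁻⁴)(+5.0)+(7.6 × 10⁻⁴)(-2.47) = -2.6 × 10⁻³ → UNSTABLE
  150–210 m: −αΔT+βΔS = −(1.4 × 10⁻⁴)(+0.2)+(7.6 × 10⁻⁴)(+2.18) = 1.6 × 10⁻³ → stable
The 93–150 m interval has Δρ < 0: lighter water underlies denser water.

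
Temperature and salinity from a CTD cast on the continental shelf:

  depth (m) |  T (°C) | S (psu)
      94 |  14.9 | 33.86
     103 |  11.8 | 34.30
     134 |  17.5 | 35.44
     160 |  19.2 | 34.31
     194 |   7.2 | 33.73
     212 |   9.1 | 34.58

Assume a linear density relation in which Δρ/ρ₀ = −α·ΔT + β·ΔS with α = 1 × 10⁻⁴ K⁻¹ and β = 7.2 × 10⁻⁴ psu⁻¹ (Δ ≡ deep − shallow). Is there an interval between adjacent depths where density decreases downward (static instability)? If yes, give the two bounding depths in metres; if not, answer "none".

134–160 m

Evaluate Δρ/ρ₀ = −αΔT + βΔS across each adjacent pair:
  94–103 m: −αΔT+βΔS = −(1 × 10⁻⁴)(-3.1)+(7.2 × 10⁻⁴)(+0.44) = 6.3 × 10⁻⁴ → stable
  103–134 m: −αΔT+βΔS = −(1 × 10⁻⁴)(+5.7)+(7.2 × 10⁻⁴)(+1.14) = 2.5 × 10⁻⁴ → stable
  134–160 m: −αΔT+βΔS = −(1 × 10⁻⁴)(+1.7)+(7.2 × 10⁻⁴)(-1.13) = -9.8 × 10⁻⁴ → UNSTABLE
  160–194 m: −αΔT+βΔS = −(1 × 10⁻⁴)(-12.0)+(7.2 × 10⁻⁴)(-0.58) = 7.8 × 10⁻⁴ → stable
  194–212 m: −αΔT+βΔS = −(1 × 10⁻⁴)(+1.9)+(7.2 × 10⁻⁴)(+0.85) = 4.2 × 10⁻⁴ → stable
The 134–160 m interval has Δρ < 0: lighter water underlies denser water.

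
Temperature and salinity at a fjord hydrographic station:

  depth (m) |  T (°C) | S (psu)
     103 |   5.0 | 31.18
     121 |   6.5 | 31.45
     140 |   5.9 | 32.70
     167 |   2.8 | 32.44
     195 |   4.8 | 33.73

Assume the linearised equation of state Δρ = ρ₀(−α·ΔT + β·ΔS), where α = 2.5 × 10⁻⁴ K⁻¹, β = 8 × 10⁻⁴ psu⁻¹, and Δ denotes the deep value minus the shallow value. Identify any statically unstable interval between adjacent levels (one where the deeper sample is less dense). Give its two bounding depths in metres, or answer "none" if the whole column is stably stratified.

103–121 m

Evaluate Δρ/ρ₀ = −αΔT + βΔS across each adjacent pair:
  103–121 m: −αΔT+βΔS = −(2.5 × 10⁻⁴)(+1.5)+(8 × 10⁻⁴)(+0.27) = -1.6 × 10⁻⁴ → UNSTABLE
  121–140 m: −αΔT+βΔS = −(2.5 × 10⁻⁴)(-0.6)+(8 × 10⁻⁴)(+1.25) = 1.1 × 10⁻³ → stable
  140–167 m: −αΔT+βΔS = −(2.5 × 10⁻⁴)(-3.1)+(8 × 10⁻⁴)(-0.26) = 5.7 × 10⁻⁴ → stable
  167–195 m: −αΔT+βΔS = −(2.5 × 10⁻⁴)(+2.0)+(8 × 10⁻⁴)(+1.29) = 5.3 × 10⁻⁴ → stable
The 103–121 m interval has Δρ < 0: lighter water underlies denser water.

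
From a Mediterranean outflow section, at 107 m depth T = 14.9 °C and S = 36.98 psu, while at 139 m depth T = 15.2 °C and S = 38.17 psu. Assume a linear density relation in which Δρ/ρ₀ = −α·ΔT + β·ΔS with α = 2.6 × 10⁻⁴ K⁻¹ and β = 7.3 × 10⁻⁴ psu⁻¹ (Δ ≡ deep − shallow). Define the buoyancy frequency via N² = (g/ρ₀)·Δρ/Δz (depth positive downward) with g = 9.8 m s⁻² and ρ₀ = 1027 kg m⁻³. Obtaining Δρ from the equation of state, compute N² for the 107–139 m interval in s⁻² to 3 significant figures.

ΔT = +0.3 K, ΔS = +1.19 psu (deep − shallow).
Δρ/ρ₀ = −αΔT + βΔS = -7.80 × 10⁻⁵ + 8.687 × 10⁻⁴ = 7.907 × 10⁻⁴, so Δρ ≈ 0.8120 kg m⁻³.
N² = (g/ρ₀)·Δρ/Δz = g·(Δρ/ρ₀)/Δz = 9.8 × 7.907 × 10⁻⁴ / 32 = 2.4215 × 10⁻⁴ s⁻² ≈ 2.42 × 10⁻⁴ s⁻².

2.42 × 10⁻⁴ s⁻²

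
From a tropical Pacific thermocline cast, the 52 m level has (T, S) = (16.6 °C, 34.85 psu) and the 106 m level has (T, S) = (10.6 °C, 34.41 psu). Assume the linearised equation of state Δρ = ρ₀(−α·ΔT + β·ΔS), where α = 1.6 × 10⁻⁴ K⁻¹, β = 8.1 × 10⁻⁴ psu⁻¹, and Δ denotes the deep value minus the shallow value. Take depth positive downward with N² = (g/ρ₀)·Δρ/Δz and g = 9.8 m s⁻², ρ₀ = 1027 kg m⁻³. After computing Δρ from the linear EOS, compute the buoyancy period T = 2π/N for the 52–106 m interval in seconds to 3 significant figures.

600 s

ΔT = -6.0 K, ΔS = -0.44 psu (deep − shallow).
Δρ/ρ₀ = −αΔT + βΔS = 9.60 × 10⁻⁴ − 3.564 × 10⁻⁴ = 6.036 × 10⁻⁴, so Δρ ≈ 0.6199 kg m⁻³.
N² = (g/ρ₀)·Δρ/Δz = g·(Δρ/ρ₀)/Δz = 9.8 × 6.036 × 10⁻⁴ / 54 = 1.0954 × 10⁻⁴ s⁻².
N = √(1.0954 × 10⁻⁴) = 0.010466 rad s⁻¹ → T = 2π/N = 600.34 s ≈ 600 s.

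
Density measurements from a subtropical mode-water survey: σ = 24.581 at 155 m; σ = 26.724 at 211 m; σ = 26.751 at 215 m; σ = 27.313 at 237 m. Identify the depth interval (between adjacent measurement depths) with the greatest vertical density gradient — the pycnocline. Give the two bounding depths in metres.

155–211 m

Compute the density gradient over each adjacent pair:
  155–211 m: Δρ/Δz = 2.143/56 = 0.038 kg m⁻⁴
  211–215 m: Δρ/Δz = 0.027/4 = 6.7 × 10⁻³ kg m⁻⁴
  215–237 m: Δρ/Δz = 0.562/22 = 0.026 kg m⁻⁴
The largest gradient is in the 155–211 m interval — the pycnocline.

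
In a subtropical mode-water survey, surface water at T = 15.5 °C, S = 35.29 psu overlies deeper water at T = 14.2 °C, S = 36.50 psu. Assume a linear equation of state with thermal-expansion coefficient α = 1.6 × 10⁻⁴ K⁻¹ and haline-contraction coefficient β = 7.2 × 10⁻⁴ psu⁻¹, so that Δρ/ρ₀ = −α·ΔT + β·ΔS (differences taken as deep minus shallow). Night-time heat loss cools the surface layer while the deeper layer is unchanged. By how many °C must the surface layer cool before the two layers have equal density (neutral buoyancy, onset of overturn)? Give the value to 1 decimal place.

Neutral buoyancy requires Δρ = 0, i.e. −α(T_deep − T_surf′) + β(S_deep − S_surf) = 0.
T_surf′ = T_deep − (β/α)·ΔS = 14.2 − (7.2 × 10⁻⁴/1.6 × 10⁻⁴)·(+1.21) = 8.755 °C.
Cooling required: 15.5 − (8.755) = 6.745 °C.

6.7 °C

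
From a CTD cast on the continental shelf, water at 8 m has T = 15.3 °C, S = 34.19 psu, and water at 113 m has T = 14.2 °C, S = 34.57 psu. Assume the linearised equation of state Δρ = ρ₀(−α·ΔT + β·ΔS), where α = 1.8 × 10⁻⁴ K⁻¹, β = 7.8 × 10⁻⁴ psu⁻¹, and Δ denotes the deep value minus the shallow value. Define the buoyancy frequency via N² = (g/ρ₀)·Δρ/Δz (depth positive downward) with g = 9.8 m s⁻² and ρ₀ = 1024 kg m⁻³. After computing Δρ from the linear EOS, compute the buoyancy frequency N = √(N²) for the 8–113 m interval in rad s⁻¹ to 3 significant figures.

ΔT = -1.1 K, ΔS = +0.38 psu (deep − shallow).
Δρ/ρ₀ = −αΔT + βΔS = 1.98 × 10⁻⁴ + 2.964 × 10⁻⁴ = 4.944 × 10⁻⁴, so Δρ ≈ 0.5063 kg m⁻³.
N² = (g/ρ₀)·Δρ/Δz = g·(Δρ/ρ₀)/Δz = 9.8 × 4.944 × 10⁻⁴ / 105 = 4.6144 × 10⁻⁵ s⁻².
N = √(4.6144 × 10⁻⁵) = 6.7929 × 10⁻³ rad s⁻¹ ≈ 6.79 × 10⁻³ rad s⁻¹.

6.79 × 10⁻³ rad s⁻¹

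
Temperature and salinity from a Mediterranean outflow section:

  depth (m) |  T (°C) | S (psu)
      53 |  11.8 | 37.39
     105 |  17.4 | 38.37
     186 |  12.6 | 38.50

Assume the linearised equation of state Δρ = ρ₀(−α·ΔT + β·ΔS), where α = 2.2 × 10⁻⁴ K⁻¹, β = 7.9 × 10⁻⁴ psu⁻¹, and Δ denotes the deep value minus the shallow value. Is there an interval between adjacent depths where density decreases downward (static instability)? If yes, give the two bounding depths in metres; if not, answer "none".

53–105 m

Evaluate Δρ/ρ₀ = −αΔT + βΔS across each adjacent pair:
  53–105 m: −αΔT+βΔS = −(2.2 × 10⁻⁴)(+5.6)+(7.9 × 10⁻⁴)(+0.98) = -4.6 × 10⁻⁴ → UNSTABLE
  105–186 m: −αΔT+βΔS = −(2.2 × 10⁻⁴)(-4.8)+(7.9 × 10⁻⁴)(+0.13) = 1.2 × 10⁻³ → stable
The 53–105 m interval has Δρ < 0: lighter water underlies denser water.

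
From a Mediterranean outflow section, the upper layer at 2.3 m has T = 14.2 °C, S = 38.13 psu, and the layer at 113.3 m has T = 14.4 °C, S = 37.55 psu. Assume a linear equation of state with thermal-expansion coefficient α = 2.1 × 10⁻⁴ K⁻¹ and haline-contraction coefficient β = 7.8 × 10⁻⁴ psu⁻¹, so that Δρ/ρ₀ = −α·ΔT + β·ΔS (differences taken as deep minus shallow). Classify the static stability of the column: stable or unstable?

unstable

ΔT = 14.4 − 14.2 = +0.2 K and ΔS = 37.55 − 38.13 = -0.58 psu (deep − shallow).
−αΔT = -4.20 × 10⁻⁵; βΔS = -4.524 × 10⁻⁴; sum Δρ/ρ₀ = -4.944 × 10⁻⁴.
Δρ/ρ₀ < 0, so Δρ < 0: deeper water is lighter → statically unstable; the column would overturn.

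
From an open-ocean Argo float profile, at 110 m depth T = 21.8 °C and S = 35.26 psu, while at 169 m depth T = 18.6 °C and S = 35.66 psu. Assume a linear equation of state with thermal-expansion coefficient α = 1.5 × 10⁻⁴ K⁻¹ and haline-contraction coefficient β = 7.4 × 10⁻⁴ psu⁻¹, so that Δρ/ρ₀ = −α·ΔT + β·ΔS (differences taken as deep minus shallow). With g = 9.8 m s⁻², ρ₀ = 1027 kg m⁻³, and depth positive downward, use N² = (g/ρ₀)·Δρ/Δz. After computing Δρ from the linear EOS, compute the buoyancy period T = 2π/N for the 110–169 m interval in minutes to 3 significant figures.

9.22 min

ΔT = -3.2 K, ΔS = +0.40 psu (deep − shallow).
Δρ/ρ₀ = −αΔT + βΔS = 4.80 × 10⁻⁴ + 2.96 × 10⁻⁴ = 7.76 × 10⁻⁴, so Δρ ≈ 0.7970 kg m⁻³.
N² = (g/ρ₀)·Δρ/Δz = g·(Δρ/ρ₀)/Δz = 9.8 × 7.76 × 10⁻⁴ / 59 = 1.2889 × 10⁻⁴ s⁻².
N = √(1.2889 × 10⁻⁴) = 0.011353 rad s⁻¹ → T = 2π/N = 553.44 s = 9.2240 min ≈ 9.22 min.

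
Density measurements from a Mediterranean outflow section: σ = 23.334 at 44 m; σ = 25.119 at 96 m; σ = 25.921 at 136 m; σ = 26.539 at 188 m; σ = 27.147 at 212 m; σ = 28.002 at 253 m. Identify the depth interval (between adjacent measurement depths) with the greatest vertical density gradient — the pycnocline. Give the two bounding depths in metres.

44–96 m

Compute the density gradient over each adjacent pair:
  44–96 m: Δρ/Δz = 1.785/52 = 0.034 kg m⁻⁴
  96–136 m: Δρ/Δz = 0.802/40 = 0.020 kg m⁻⁴
  136–188 m: Δρ/Δz = 0.618/52 = 0.012 kg m⁻⁴
  188–212 m: Δρ/Δz = 0.608/24 = 0.025 kg m⁻⁴
  212–253 m: Δρ/Δz = 0.855/41 = 0.021 kg m⁻⁴
The largest gradient is in the 44–96 m interval — the pycnocline.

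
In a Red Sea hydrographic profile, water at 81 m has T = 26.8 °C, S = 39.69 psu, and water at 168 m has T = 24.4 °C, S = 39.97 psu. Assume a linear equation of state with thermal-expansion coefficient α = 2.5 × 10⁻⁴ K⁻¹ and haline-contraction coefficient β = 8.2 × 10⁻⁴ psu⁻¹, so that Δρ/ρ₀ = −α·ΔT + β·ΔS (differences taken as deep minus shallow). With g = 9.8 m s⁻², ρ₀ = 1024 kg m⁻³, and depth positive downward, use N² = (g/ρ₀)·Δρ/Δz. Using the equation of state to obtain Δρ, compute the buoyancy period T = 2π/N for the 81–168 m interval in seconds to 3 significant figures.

650 s

ΔT = -2.4 K, ΔS = +0.28 psu (deep − shallow).
Δρ/ρ₀ = −αΔT + βΔS = 6.00 × 10⁻⁴ + 2.296 × 10⁻⁴ = 8.296 × 10⁻⁴, so Δρ ≈ 0.8495 kg m⁻³.
N² = (g/ρ₀)·Δρ/Δz = g·(Δρ/ρ₀)/Δz = 9.8 × 8.296 × 10⁻⁴ / 87 = 9.3449 × 10⁻⁵ s⁻².
N = √(9.3449 × 10⁻⁵) = 9.6669 × 10⁻³ rad s⁻¹ → T = 2π/N = 649.97 s ≈ 650 s.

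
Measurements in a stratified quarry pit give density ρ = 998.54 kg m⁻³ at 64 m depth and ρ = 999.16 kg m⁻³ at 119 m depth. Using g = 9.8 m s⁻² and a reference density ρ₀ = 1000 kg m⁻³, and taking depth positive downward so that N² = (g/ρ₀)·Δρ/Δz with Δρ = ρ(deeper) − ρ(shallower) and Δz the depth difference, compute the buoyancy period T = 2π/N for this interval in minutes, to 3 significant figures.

Δρ = 999.16 − 998.54 = 0.62 kg m⁻³ over Δz = 119 − 64 = 55 m.
N² = (9.8/1000) × (0.62/55) = 1.1047 × 10⁻⁴ s⁻².
N = √(1.1047 × 10⁻⁴) = 0.010510 rad s⁻¹, so T = 2π/N = 597.83 s = 9.9638 min ≈ 9.96 min.

9.96 min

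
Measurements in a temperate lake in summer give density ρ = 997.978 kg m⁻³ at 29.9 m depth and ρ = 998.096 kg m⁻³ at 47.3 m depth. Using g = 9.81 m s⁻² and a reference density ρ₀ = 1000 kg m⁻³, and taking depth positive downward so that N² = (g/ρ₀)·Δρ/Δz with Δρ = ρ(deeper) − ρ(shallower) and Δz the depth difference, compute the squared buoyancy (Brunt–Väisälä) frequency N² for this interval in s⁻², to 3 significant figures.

Δρ = 998.096 − 997.978 = 0.118 kg m⁻³ over Δz = 47.3 − 29.9 = 17.4 m.
N² = (9.81/1000) × (0.118/17.4) = 6.6528 × 10⁻⁵ s⁻² ≈ 6.65 × 10⁻⁵ s⁻².

6.65 × 10⁻⁵ s⁻²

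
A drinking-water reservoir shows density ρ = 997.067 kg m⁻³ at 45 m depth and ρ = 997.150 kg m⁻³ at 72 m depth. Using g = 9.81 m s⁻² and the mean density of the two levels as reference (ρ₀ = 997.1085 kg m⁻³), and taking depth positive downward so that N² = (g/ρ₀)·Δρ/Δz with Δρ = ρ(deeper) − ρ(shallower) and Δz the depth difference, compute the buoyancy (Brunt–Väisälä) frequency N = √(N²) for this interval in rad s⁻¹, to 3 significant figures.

5.50 × 10⁻³ rad s⁻¹

Δρ = 997.150 − 997.067 = 0.083 kg m⁻³ over Δz = 72 − 45 = 27 m.
N² = (9.81/997.1085) × (0.083/27) = 3.0244 × 10⁻⁵ s⁻².
N = √(3.0244 × 10⁻⁵) = 5.4995 × 10⁻³ rad s⁻¹ ≈ 5.50 × 10⁻³ rad s⁻¹.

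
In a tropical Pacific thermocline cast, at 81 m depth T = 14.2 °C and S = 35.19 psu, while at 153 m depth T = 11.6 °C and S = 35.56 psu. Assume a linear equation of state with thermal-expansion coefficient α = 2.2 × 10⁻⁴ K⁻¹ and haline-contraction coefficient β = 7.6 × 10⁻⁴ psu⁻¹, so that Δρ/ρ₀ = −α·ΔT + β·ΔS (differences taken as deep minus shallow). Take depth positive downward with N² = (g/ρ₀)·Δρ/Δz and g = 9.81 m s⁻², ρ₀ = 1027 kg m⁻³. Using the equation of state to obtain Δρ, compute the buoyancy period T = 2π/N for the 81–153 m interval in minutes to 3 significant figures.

ΔT = -2.6 K, ΔS = +0.37 psu (deep − shallow).
Δρ/ρ₀ = −αΔT + βΔS = 5.72 × 10⁻⁴ + 2.812 × 10⁻⁴ = 8.532 × 10⁻⁴, so Δρ ≈ 0.8762 kg m⁻³.
N² = (g/ρ₀)·Δρ/Δz = g·(Δρ/ρ₀)/Δz = 9.81 × 8.532 × 10⁻⁴ / 72 = 1.1625 × 10⁻⁴ s⁻².
N = √(1.1625 × 10⁻⁴) = 0.010782 rad s⁻¹ → T = 2π/N = 582.75 s = 9.7125 min ≈ 9.71 min.

9.71 min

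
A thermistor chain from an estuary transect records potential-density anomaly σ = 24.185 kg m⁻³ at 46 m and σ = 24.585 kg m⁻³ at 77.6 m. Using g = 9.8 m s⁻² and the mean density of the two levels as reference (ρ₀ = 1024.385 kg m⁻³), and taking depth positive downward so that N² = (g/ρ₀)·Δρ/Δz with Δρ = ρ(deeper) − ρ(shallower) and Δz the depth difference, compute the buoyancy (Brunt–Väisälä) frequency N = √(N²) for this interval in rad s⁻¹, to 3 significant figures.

Δρ = 1024.585 − 1024.185 = 0.400 kg m⁻³ over Δz = 77.6 − 46 = 31.6 m.
N² = (9.8/1024.385) × (0.400/31.6) = 1.2110 × 10⁻⁴ s⁻².
N = √(1.2110 × 10⁻⁴) = 0.011005 rad s⁻¹ ≈ 0.0110 rad s⁻¹.
Since Δρ > 0 the layer is stably stratified.

0.0110 rad s⁻¹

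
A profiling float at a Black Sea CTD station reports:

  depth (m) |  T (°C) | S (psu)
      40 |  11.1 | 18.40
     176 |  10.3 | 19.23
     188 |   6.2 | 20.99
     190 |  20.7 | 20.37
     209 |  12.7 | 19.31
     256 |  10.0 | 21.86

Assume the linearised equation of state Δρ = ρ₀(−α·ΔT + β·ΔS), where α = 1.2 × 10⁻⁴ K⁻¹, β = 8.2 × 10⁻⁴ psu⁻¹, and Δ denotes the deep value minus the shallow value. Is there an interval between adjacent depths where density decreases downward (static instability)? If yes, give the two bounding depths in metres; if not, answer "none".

Evaluate Δρ/ρ₀ = −αΔT + βΔS across each adjacent pair:
  40–176 m: −αΔT+βΔS = −(1.2 × 10⁻⁴)(-0.8)+(8.2 × 10⁻⁴)(+0.83) = 7.8 × 10⁻⁴ → stable
  176–188 m: −αΔT+βΔS = −(1.2 × 10⁻⁴)(-4.1)+(8.2 × 10⁻⁴)(+1.76) = 1.9 × 10⁻³ → stable
  188–190 m: −αΔT+βΔS = −(1.2 × 10⁻⁴)(+14.5)+(8.2 × 10⁻⁴)(-0.62) = -2.2 × 10⁻³ → UNSTABLE
  190–209 m: −αΔT+βΔS = −(1.2 × 10⁻⁴)(-8.0)+(8.2 × 10⁻⁴)(-1.06) = 9.1 × 10⁻⁵ → stable
  209–256 m: −αΔT+βΔS = −(1.2 × 10⁻⁴)(-2.7)+(8.2 × 10⁻⁴)(+2.55) = 2.4 × 10⁻³ → stable
The 188–190 m interval has Δρ < 0: lighter water underlies denser water.

188–190 m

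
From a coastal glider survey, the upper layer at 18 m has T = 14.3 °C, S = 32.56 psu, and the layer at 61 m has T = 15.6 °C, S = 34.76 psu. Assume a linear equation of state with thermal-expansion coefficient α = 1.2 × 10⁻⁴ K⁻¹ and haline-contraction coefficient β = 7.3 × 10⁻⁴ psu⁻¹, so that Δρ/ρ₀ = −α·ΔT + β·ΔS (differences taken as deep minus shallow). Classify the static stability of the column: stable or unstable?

ΔT = 15.6 − 14.3 = +1.3 K and ΔS = 34.76 − 32.56 = +2.20 psu (deep − shallow).
−αΔT = -1.56 × 10⁻⁴; βΔS = 1.606 × 10⁻³; sum Δρ/ρ₀ = 1.45 × 10⁻³.
Δρ/ρ₀ > 0, so Δρ > 0: deeper water is denser → statically stable.

stable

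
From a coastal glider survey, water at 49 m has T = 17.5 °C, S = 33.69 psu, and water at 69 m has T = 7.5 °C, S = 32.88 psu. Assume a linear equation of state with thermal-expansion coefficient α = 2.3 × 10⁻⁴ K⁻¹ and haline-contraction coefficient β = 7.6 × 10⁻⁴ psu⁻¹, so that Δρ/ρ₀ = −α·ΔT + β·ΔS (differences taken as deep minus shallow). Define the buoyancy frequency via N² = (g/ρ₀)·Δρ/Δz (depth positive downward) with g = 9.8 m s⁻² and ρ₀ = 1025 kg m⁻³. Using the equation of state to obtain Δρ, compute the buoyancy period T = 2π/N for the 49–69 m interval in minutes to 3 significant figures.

ΔT = -10.0 K, ΔS = -0.81 psu (deep − shallow).
Δρ/ρ₀ = −αΔT + βΔS = 2.30 × 10⁻³ − 6.156 × 10⁻⁴ = 1.6844 × 10⁻³, so Δρ ≈ 1.727 kg m⁻³.
N² = (g/ρ₀)·Δρ/Δz = g·(Δρ/ρ₀)/Δz = 9.8 × 1.6844 × 10⁻³ / 20 = 8.2536 × 10⁻⁴ s⁻².
N = √(8.2536 × 10⁻⁴) = 0.028729 rad s⁻¹ → T = 2π/N = 218.71 s = 3.6452 min ≈ 3.65 min.

3.65 min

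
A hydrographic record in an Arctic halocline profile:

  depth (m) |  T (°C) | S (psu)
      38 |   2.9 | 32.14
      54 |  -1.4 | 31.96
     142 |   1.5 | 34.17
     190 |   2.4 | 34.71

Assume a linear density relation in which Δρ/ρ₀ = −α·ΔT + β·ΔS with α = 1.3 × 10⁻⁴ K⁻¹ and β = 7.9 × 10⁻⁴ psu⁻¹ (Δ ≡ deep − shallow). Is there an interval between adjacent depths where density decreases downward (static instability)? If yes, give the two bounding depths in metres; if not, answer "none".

none

Evaluate Δρ/ρ₀ = −αΔT + βΔS across each adjacent pair:
  38–54 m: −αΔT+βΔS = −(1.3 × 10⁻⁴)(-4.3)+(7.9 × 10⁻⁴)(-0.18) = 4.2 × 10⁻⁴ → stable
  54–142 m: −αΔT+βΔS = −(1.3 × 10⁻⁴)(+2.9)+(7.9 × 10⁻⁴)(+2.21) = 1.4 × 10⁻³ → stable
  142–190 m: −αΔT+βΔS = −(1.3 × 10⁻⁴)(+0.9)+(7.9 × 10⁻⁴)(+0.54) = 3.1 × 10⁻⁴ → stable
Every interval has Δρ > 0: the column is stably stratified throughout.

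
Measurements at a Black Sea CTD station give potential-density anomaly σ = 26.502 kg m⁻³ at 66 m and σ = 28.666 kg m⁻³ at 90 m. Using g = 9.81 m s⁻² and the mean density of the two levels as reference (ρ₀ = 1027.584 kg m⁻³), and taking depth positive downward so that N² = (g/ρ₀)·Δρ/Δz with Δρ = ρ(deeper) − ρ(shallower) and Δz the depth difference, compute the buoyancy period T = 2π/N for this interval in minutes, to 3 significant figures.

3.57 min

Δρ = 1028.666 − 1026.502 = 2.164 kg m⁻³ over Δz = 90 − 66 = 24 m.
N² = (9.81/1027.584) × (2.164/24) = 8.6079 × 10⁻⁴ s⁻².
N = √(8.6079 × 10⁻⁴) = 0.029339 rad s⁻¹, so T = 2π/N = 214.16 s = 3.5693 min ≈ 3.57 min.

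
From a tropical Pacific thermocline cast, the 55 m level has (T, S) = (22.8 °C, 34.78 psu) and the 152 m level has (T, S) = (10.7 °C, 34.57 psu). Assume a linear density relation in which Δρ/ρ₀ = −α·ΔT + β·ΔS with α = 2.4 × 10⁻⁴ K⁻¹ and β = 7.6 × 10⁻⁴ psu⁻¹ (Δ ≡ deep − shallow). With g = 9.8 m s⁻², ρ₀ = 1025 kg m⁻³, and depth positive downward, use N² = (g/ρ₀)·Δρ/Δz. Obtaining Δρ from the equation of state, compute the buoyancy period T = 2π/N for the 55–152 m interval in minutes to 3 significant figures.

6.29 min

ΔT = -12.1 K, ΔS = -0.21 psu (deep − shallow).
Δρ/ρ₀ = −αΔT + βΔS = 2.904 × 10⁻³ − 1.596 × 10⁻⁴ = 2.7444 × 10⁻³, so Δρ ≈ 2.813 kg m⁻³.
N² = (g/ρ₀)·Δρ/Δz = g·(Δρ/ρ₀)/Δz = 9.8 × 2.7444 × 10⁻³ / 97 = 2.7727 × 10⁻⁴ s⁻².
N = √(2.7727 × 10⁻⁴) = 0.016651 rad s⁻¹ → T = 2π/N = 377.35 s = 6.2892 min ≈ 6.29 min.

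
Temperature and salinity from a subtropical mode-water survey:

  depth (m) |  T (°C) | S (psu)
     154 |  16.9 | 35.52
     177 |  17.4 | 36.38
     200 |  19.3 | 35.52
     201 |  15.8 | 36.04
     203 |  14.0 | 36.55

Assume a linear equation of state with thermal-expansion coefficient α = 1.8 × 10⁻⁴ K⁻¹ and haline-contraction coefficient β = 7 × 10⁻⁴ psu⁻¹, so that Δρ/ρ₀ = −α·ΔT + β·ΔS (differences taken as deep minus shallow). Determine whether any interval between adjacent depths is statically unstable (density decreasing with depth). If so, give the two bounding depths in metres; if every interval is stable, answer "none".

Evaluate Δρ/ρ₀ = −αΔT + βΔS across each adjacent pair:
  154–177 m: −αΔT+βΔS = −(1.8 × 10⁻⁴)(+0.5)+(7 × 10⁻⁴)(+0.86) = 5.1 × 10⁻⁴ → stable
  177–200 m: −αΔT+βΔS = −(1.8 × 10⁻⁴)(+1.9)+(7 × 10⁻⁴)(-0.86) = -9.4 × 10⁻⁴ → UNSTABLE
  200–201 m: −αΔT+βΔS = −(1.8 × 10⁻⁴)(-3.5)+(7 × 10⁻⁴)(+0.52) = 9.9 × 10⁻⁴ → stable
  201–203 m: −αΔT+βΔS = −(1.8 × 10⁻⁴)(-1.8)+(7 × 10⁻⁴)(+0.51) = 6.8 × 10⁻⁴ → stable
The 177–200 m interval has Δρ < 0: lighter water underlies denser water.

177–200 m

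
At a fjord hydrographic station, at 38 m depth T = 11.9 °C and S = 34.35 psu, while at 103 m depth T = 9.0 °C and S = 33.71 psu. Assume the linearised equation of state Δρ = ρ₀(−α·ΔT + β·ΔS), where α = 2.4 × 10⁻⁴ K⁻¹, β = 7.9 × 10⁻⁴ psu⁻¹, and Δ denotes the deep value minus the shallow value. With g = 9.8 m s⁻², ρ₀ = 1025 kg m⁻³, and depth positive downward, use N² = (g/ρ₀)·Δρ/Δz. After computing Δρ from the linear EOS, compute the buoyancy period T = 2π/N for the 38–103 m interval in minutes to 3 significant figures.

19.5 min

ΔT = -2.9 K, ΔS = -0.64 psu (deep − shallow).
Δρ/ρ₀ = −αΔT + βΔS = 6.96 × 10⁻⁴ − 5.056 × 10⁻⁴ = 1.904 × 10⁻⁴, so Δρ ≈ 0.1952 kg m⁻³.
N² = (g/ρ₀)·Δρ/Δz = g·(Δρ/ρ₀)/Δz = 9.8 × 1.904 × 10⁻⁴ / 65 = 2.8706 × 10⁻⁵ s⁻².
N = √(2.8706 × 10⁻⁵) = 5.3578 × 10⁻³ rad s⁻¹ → T = 2π/N = 1.1727 × 10³ s = 19.545 min ≈ 19.5 min.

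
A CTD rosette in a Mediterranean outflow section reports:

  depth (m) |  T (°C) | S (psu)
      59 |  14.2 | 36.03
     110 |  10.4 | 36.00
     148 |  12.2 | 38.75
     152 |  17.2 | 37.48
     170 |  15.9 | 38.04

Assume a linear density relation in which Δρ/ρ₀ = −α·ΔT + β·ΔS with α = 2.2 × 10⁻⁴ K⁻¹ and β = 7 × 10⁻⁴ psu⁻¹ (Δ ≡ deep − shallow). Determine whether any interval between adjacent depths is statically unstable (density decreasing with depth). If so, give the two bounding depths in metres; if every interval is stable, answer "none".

148–152 m

Evaluate Δρ/ρ₀ = −αΔT + βΔS across each adjacent pair:
  59–110 m: −αΔT+βΔS = −(2.2 × 10⁻⁴)(-3.8)+(7 × 10⁻⁴)(-0.03) = 8.1 × 10⁻⁴ → stable
  110–148 m: −αΔT+βΔS = −(2.2 × 10⁻⁴)(+1.8)+(7 × 10⁻⁴)(+2.75) = 1.5 × 10⁻³ → stable
  148–152 m: −αΔT+βΔS = −(2.2 × 10⁻⁴)(+5.0)+(7 × 10⁻⁴)(-1.27) = -2.0 × 10⁻³ → UNSTABLE
  152–170 m: −αΔT+βΔS = −(2.2 × 10⁻⁴)(-1.3)+(7 × 10⁻⁴)(+0.56) = 6.8 × 10⁻⁴ → stable
The 148–152 m interval has Δρ < 0: lighter water underlies denser water.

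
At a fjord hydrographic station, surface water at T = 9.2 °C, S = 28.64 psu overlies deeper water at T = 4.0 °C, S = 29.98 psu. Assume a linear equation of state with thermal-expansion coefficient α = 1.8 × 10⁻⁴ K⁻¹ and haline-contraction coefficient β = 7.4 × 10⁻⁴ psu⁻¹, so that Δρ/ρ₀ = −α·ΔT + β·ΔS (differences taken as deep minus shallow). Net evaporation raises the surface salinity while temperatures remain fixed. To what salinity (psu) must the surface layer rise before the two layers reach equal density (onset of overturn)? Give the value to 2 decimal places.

31.24 psu

Neutral buoyancy requires −α(T_deep − T_surf) + β(S_deep − S_surf′) = 0.
S_surf′ = S_deep − (α/β)·ΔT = 29.98 − (1.8 × 10⁻⁴/7.4 × 10⁻⁴)·(-5.2) = 31.2449 psu.
Increase required: 31.2449 − 28.64 = 2.6049 psu.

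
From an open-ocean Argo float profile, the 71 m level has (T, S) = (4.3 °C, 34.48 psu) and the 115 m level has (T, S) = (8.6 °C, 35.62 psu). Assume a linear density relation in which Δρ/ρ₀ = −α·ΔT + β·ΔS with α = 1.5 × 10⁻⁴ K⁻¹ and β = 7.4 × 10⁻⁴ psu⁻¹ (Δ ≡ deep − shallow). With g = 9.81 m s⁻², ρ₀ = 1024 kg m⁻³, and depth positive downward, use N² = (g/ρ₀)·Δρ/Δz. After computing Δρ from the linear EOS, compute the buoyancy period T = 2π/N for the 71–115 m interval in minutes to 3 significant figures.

ΔT = +4.3 K, ΔS = +1.14 psu (deep − shallow).
Δρ/ρ₀ = −αΔT + βΔS = -6.45 × 10⁻⁴ + 8.436 × 10⁻⁴ = 1.986 × 10⁻⁴, so Δρ ≈ 0.2034 kg m⁻³.
N² = (g/ρ₀)·Δρ/Δz = g·(Δρ/ρ₀)/Δz = 9.81 × 1.986 × 10⁻⁴ / 44 = 4.4279 × 10⁻⁵ s⁻².
N = √(4.4279 × 10⁻⁵) = 6.6542 × 10⁻³ rad s⁻¹ → T = 2π/N = 944.24 s = 15.737 min ≈ 15.7 min.

15.7 min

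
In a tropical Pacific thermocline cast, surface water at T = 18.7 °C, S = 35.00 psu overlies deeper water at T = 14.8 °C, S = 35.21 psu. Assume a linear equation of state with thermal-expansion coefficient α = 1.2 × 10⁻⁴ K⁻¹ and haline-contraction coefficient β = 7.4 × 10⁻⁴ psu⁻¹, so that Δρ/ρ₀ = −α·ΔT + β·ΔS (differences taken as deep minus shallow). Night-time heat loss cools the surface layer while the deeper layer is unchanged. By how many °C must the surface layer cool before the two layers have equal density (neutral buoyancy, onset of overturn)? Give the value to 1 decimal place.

5.2 °C

Neutral buoyancy requires Δρ = 0, i.e. −α(T_deep − T_surf′) + β(S_deep − S_surf) = 0.
T_surf′ = T_deep − (β/α)·ΔS = 14.8 − (7.4 × 10⁻⁴/1.2 × 10⁻⁴)·(+0.21) = 13.505 °C.
Cooling required: 18.7 − (13.505) = 5.195 °C.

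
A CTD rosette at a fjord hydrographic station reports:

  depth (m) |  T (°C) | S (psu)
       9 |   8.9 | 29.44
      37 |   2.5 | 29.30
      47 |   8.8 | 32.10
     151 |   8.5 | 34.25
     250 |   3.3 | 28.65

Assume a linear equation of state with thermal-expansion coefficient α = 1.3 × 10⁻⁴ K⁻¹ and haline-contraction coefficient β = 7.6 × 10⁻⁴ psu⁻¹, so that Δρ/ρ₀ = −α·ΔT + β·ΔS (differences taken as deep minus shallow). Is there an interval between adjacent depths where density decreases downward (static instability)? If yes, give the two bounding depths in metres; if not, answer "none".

151–250 m

Evaluate Δρ/ρ₀ = −αΔT + βΔS across each adjacent pair:
  9–37 m: −αΔT+βΔS = −(1.3 × 10⁻⁴)(-6.4)+(7.6 × 10⁻⁴)(-0.14) = 7.3 × 10⁻⁴ → stable
  37–47 m: −αΔT+βΔS = −(1.3 × 10⁻⁴)(+6.3)+(7.6 × 10⁻⁴)(+2.80) = 1.3 × 10⁻³ → stable
  47–151 m: −αΔT+βΔS = −(1.3 × 10⁻⁴)(-0.3)+(7.6 × 10⁻⁴)(+2.15) = 1.7 × 10⁻³ → stable
  151–250 m: −αΔT+βΔS = −(1.3 × 10⁻⁴)(-5.2)+(7.6 × 10⁻⁴)(-5.60) = -3.6 × 10⁻³ → UNSTABLE
The 151–250 m interval has Δρ < 0: lighter water underlies denser water.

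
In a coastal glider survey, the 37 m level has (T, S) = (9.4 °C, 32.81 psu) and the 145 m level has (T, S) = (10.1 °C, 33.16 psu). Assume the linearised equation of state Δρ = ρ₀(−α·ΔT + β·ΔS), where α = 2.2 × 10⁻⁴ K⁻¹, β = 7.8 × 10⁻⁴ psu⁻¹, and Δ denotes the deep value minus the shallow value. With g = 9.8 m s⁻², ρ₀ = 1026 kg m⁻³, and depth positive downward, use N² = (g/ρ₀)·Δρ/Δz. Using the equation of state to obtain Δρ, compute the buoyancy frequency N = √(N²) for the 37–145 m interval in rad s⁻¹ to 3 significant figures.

ΔT = +0.7 K, ΔS = +0.35 psu (deep − shallow).
Δρ/ρ₀ = −αΔT + βΔS = -1.54 × 10⁻⁴ + 2.73 × 10⁻⁴ = 1.19 × 10⁻⁴, so Δρ ≈ 0.1221 kg m⁻³.
N² = (g/ρ₀)·Δρ/Δz = g·(Δρ/ρ₀)/Δz = 9.8 × 1.19 × 10⁻⁴ / 108 = 1.0798 × 10⁻⁵ s⁻².
N = √(1.0798 × 10⁻⁵) = 3.2860 × 10⁻³ rad s⁻¹ ≈ 3.29 × 10⁻³ rad s⁻¹.

3.29 × 10⁻³ rad s⁻¹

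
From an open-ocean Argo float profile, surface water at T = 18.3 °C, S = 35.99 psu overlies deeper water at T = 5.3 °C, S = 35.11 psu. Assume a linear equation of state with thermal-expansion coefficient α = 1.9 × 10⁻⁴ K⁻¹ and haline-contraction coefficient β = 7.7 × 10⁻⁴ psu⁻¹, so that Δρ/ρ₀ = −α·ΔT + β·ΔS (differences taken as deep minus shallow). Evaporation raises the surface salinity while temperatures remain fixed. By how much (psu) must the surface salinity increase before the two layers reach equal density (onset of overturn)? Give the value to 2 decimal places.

Neutral buoyancy requires −α(T_deep − T_surf) + β(S_deep − S_surf′) = 0.
S_surf′ = S_deep − (α/β)·ΔT = 35.11 − (1.9 × 10⁻⁴/7.7 × 10⁻⁴)·(-13.0) = 38.3178 psu.
Increase required: 38.3178 − 35.99 = 2.3278 psu.

2.33 psu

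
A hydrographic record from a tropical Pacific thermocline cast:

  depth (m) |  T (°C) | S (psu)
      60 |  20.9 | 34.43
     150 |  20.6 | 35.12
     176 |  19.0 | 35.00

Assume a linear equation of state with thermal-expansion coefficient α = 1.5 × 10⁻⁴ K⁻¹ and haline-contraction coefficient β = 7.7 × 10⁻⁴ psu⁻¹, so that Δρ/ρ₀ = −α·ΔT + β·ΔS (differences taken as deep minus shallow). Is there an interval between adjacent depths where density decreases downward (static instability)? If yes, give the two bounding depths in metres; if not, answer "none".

none

Evaluate Δρ/ρ₀ = −αΔT + βΔS across each adjacent pair:
  60–150 m: −αΔT+βΔS = −(1.5 × 10⁻⁴)(-0.3)+(7.7 × 10⁻⁴)(+0.69) = 5.8 × 10⁻⁴ → stable
  150–176 m: −αΔT+βΔS = −(1.5 × 10⁻⁴)(-1.6)+(7.7 × 10⁻⁴)(-0.12) = 1.5 × 10⁻⁴ → stable
Every interval has Δρ > 0: the column is stably stratified throughout.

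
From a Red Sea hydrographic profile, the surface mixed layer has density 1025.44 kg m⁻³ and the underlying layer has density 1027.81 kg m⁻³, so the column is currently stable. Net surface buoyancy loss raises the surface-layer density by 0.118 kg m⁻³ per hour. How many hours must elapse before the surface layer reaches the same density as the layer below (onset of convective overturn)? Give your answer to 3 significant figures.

Density deficit of the surface layer: 1027.81 − 1025.44 = 2.37 kg m⁻³.
Required change = 2.37 / 0.118 = 20.1 hours.

20.1 hours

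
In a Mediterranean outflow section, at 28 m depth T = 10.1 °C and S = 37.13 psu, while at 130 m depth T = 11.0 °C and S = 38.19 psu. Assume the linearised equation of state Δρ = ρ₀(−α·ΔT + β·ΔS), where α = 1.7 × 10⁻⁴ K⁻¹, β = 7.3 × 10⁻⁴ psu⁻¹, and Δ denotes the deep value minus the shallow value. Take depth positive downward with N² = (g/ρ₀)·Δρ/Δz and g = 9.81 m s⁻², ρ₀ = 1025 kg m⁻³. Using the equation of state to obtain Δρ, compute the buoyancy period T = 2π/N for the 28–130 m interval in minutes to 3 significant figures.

13.6 min

ΔT = +0.9 K, ΔS = +1.06 psu (deep − shallow).
Δρ/ρ₀ = −αΔT + βΔS = -1.53 × 10⁻⁴ + 7.738 × 10⁻⁴ = 6.208 × 10⁻⁴, so Δρ ≈ 0.6363 kg m⁻³.
N² = (g/ρ₀)·Δρ/Δz = g·(Δρ/ρ₀)/Δz = 9.81 × 6.208 × 10⁻⁴ / 102 = 5.9706 × 10⁻⁵ s⁻².
N = √(5.9706 × 10⁻⁵) = 7.7270 × 10⁻³ rad s⁻¹ → T = 2π/N = 813.15 s = 13.553 min ≈ 13.6 min.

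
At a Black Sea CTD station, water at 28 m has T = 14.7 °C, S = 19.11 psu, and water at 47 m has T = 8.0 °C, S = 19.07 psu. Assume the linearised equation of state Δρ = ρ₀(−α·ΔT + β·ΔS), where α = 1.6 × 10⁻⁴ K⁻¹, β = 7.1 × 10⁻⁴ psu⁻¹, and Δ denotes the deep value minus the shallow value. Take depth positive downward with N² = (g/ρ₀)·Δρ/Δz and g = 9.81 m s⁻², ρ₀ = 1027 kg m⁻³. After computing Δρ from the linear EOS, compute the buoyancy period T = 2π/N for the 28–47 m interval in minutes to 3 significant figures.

ΔT = -6.7 K, ΔS = -0.04 psu (deep − shallow).
Δρ/ρ₀ = −αΔT + βΔS = 1.072 × 10⁻³ − 2.84 × 10⁻⁵ = 1.0436 × 10⁻³, so Δρ ≈ 1.072 kg m⁻³.
N² = (g/ρ₀)·Δρ/Δz = g·(Δρ/ρ₀)/Δz = 9.81 × 1.0436 × 10⁻³ / 19 = 5.3883 × 10⁻⁴ s⁻².
N = √(5.3883 × 10⁻⁴) = 0.023213 rad s⁻¹ → T = 2π/N = 270.68 s = 4.5113 min ≈ 4.51 min.

4.51 min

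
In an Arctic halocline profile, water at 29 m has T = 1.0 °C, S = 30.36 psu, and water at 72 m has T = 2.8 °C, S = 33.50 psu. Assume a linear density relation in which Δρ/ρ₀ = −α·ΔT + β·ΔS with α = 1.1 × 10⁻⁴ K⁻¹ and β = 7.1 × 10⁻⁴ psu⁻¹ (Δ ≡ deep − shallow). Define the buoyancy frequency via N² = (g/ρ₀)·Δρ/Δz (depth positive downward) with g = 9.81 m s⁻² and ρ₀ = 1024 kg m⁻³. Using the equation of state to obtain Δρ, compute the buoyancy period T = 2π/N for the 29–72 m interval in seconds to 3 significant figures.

292 s

ΔT = +1.8 K, ΔS = +3.14 psu (deep − shallow).
Δρ/ρ₀ = −αΔT + βΔS = -1.98 × 10⁻⁴ + 2.2294 × 10⁻³ = 2.0314 × 10⁻³, so Δρ ≈ 2.080 kg m⁻³.
N² = (g/ρ₀)·Δρ/Δz = g·(Δρ/ρ₀)/Δz = 9.81 × 2.0314 × 10⁻³ / 43 = 4.6344 × 10⁻⁴ s⁻².
N = √(4.6344 × 10⁻⁴) = 0.021528 rad s⁻¹ → T = 2π/N = 291.86 s ≈ 292 s.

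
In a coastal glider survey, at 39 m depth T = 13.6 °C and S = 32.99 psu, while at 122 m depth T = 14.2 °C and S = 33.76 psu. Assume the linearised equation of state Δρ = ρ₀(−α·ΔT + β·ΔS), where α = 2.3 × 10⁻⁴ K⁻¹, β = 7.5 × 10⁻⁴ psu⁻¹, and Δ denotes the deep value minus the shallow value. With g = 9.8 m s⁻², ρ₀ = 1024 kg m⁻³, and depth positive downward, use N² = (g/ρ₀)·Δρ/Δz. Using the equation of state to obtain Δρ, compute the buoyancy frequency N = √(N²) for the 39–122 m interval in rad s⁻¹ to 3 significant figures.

7.20 × 10⁻³ rad s⁻¹

ΔT = +0.6 K, ΔS = +0.77 psu (deep − shallow).
Δρ/ρ₀ = −αΔT + βΔS = -1.38 × 10⁻⁴ + 5.775 × 10⁻⁴ = 4.395 × 10⁻⁴, so Δρ ≈ 0.4500 kg m⁻³.
N² = (g/ρ₀)·Δρ/Δz = g·(Δρ/ρ₀)/Δz = 9.8 × 4.395 × 10⁻⁴ / 83 = 5.1893 × 10⁻⁵ s⁻².
N = √(5.1893 × 10⁻⁵) = 7.2037 × 10⁻³ rad s⁻¹ ≈ 7.20 × 10⁻³ rad s⁻¹.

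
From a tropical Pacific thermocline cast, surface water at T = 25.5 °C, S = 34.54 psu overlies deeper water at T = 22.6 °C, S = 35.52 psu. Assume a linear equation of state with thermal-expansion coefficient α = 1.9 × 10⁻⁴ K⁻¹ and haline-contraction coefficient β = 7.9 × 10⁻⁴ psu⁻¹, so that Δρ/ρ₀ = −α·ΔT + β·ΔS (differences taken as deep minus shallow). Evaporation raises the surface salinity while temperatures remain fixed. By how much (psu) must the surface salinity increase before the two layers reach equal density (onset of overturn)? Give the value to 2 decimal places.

Neutral buoyancy requires −α(T_deep − T_surf) + β(S_deep − S_surf′) = 0.
S_surf′ = S_deep − (α/β)·ΔT = 35.52 − (1.9 × 10⁻⁴/7.9 × 10⁻⁴)·(-2.9) = 36.2175 psu.
Increase required: 36.2175 − 34.54 = 1.6775 psu.

1.68 psu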